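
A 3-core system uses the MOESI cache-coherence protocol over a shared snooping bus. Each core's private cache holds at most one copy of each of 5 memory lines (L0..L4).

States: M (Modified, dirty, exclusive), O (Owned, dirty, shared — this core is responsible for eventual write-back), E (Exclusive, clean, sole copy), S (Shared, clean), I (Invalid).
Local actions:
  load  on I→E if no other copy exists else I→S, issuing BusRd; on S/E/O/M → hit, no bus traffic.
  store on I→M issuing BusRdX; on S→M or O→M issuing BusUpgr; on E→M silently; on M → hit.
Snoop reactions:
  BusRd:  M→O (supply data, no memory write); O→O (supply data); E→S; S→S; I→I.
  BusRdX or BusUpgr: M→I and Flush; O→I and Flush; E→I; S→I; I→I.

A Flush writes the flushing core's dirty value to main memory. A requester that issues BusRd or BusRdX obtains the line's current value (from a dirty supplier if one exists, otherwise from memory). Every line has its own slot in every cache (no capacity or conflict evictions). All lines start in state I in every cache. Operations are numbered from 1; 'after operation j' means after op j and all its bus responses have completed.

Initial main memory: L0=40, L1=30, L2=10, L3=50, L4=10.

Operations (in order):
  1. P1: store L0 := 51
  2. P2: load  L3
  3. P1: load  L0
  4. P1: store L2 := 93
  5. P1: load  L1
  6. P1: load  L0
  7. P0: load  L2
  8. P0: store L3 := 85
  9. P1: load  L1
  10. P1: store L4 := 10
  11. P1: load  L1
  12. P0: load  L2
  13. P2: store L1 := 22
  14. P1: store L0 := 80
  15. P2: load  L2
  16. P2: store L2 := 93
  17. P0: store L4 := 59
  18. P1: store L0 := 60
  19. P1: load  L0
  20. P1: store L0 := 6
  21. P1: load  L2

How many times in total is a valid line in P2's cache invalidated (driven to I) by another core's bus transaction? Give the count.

invalidations = 1

[1] P1: store L0 := 51 | P0:I, P1:M(51), P2:I | bus: BusRdX
[2] P2: load  L3 | P0:I, P1:I, P2:E(50) | bus: BusRd
[3] P1: load  L0 | P0:I, P1:M(51), P2:I | bus: none
[4] P1: store L2 := 93 | P0:I, P1:M(93), P2:I | bus: BusRdX
[5] P1: load  L1 | P0:I, P1:E(30), P2:I | bus: BusRd
[6] P1: load  L0 | P0:I, P1:M(51), P2:I | bus: none
[7] P0: load  L2 | P0:S(93), P1:O(93), P2:I | bus: BusRd
[8] P0: store L3 := 85 | P0:M(85), P1:I, P2:I | bus: BusRdX
[9] P1: load  L1 | P0:I, P1:E(30), P2:I | bus: none
[10] P1: store L4 := 10 | P0:I, P1:M(10), P2:I | bus: BusRdX
[11] P1: load  L1 | P0:I, P1:E(30), P2:I | bus: none
[12] P0: load  L2 | P0:S(93), P1:O(93), P2:I | bus: none
[13] P2: store L1 := 22 | P0:I, P1:I, P2:M(22) | bus: BusRdX
[14] P1: store L0 := 80 | P0:I, P1:M(80), P2:I | bus: none
[15] P2: load  L2 | P0:S(93), P1:O(93), P2:S(93) | bus: BusRd
[16] P2: store L2 := 93 | P0:I, P1:I, P2:M(93) | bus: BusUpgr,Flush
[17] P0: store L4 := 59 | P0:M(59), P1:I, P2:I | bus: BusRdX,Flush
[18] P1: store L0 := 60 | P0:I, P1:M(60), P2:I | bus: none
[19] P1: load  L0 | P0:I, P1:M(60), P2:I | bus: none
[20] P1: store L0 := 6 | P0:I, P1:M(6), P2:I | bus: none
[21] P1: load  L2 | P0:I, P1:S(93), P2:O(93) | bus: BusRd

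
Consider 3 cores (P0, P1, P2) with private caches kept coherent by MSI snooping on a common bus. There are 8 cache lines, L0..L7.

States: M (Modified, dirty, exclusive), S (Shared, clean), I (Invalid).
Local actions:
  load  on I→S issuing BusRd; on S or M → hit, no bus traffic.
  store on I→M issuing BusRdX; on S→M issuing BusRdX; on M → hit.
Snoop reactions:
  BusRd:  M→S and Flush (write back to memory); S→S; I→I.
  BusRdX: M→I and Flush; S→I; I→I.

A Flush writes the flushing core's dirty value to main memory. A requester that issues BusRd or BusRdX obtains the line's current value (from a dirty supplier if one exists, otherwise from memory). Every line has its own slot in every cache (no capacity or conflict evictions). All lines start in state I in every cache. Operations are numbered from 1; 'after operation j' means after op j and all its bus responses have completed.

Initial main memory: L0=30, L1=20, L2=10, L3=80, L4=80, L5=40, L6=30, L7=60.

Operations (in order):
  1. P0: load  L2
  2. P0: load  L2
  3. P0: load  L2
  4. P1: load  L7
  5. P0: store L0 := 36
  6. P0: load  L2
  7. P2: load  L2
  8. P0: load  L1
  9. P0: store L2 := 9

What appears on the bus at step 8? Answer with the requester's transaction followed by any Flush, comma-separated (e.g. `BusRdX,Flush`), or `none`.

step 1: P0: load  L2  ⟶  SII  (L2)  txn=BusRd  M[L2]=10
step 2: P0: load  L2  ⟶  SII  (L2)  txn=∅  M[L2]=10
step 3: P0: load  L2  ⟶  SII  (L2)  txn=∅  M[L2]=10
step 4: P1: load  L7  ⟶  ISI  (L7)  txn=BusRd  M[L7]=60
step 5: P0: store L0 := 36  ⟶  MII  (L0)  txn=BusRdX  M[L0]=30
step 6: P0: load  L2  ⟶  SII  (L2)  txn=∅  M[L2]=10
step 7: P2: load  L2  ⟶  SIS  (L2)  txn=BusRd  M[L2]=10
step 8: P0: load  L1  ⟶  SII  (L1)  txn=BusRd  M[L1]=20
step 9: P0: store L2 := 9  ⟶  MII  (L2)  txn=BusRdX  M[L2]=10

bus = BusRd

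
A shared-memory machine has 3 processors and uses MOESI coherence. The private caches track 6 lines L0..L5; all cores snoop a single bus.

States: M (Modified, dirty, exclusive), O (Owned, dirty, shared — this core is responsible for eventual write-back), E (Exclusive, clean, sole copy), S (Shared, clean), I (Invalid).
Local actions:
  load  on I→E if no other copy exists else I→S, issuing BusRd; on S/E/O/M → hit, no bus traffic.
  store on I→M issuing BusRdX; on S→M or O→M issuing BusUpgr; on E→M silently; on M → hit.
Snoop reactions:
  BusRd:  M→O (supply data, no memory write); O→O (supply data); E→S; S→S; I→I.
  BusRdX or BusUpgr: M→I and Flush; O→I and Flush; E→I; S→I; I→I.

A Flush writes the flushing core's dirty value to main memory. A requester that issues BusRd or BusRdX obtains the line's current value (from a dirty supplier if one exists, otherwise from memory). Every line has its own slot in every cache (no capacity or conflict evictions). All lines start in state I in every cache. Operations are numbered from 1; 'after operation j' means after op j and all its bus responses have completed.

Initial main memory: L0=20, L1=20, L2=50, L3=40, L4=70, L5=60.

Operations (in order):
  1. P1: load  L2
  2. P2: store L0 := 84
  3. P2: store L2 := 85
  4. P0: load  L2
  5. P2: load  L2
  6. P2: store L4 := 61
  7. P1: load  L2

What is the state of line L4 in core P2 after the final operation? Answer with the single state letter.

state = M

[1] P1: load  L2 | P0:I, P1:E(50), P2:I | bus: BusRd
[2] P2: store L0 := 84 | P0:I, P1:I, P2:M(84) | bus: BusRdX
[3] P2: store L2 := 85 | P0:I, P1:I, P2:M(85) | bus: BusRdX
[4] P0: load  L2 | P0:S(85), P1:I, P2:O(85) | bus: BusRd
[5] P2: load  L2 | P0:S(85), P1:I, P2:O(85) | bus: none
[6] P2: store L4 := 61 | P0:I, P1:I, P2:M(61) | bus: BusRdX
[7] P1: load  L2 | P0:S(85), P1:S(85), P2:O(85) | bus: BusRd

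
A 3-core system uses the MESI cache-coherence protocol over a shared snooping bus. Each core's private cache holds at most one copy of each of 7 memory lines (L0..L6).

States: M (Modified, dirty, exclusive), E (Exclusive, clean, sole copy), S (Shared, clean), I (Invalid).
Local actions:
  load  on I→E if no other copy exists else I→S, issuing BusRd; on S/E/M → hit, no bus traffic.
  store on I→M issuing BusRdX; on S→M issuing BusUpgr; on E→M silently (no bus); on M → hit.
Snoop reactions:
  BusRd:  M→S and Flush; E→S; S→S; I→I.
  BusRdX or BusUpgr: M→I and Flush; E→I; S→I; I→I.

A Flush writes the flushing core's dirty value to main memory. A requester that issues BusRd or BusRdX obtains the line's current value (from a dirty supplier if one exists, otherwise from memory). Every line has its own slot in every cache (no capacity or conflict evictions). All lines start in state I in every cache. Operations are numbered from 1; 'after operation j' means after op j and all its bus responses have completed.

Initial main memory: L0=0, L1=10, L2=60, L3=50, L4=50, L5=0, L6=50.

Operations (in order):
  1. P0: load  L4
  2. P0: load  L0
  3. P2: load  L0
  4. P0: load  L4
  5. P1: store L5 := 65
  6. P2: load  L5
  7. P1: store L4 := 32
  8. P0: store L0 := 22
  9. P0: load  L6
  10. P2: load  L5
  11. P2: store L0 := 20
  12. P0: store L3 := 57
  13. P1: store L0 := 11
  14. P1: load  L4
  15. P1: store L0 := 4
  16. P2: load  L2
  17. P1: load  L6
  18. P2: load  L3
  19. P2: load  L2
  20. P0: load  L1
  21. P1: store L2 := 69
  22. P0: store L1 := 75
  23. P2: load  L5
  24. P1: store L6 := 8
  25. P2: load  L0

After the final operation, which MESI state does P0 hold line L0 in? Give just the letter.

1. P0: load  L4  bus=[BusRd]  L4: P0=E P1=I P2=I  mem[L4]=50
2. P0: load  L0  bus=[BusRd]  L0: P0=E P1=I P2=I  mem[L0]=0
3. P2: load  L0  bus=[BusRd]  L0: P0=S P1=I P2=S  mem[L0]=0
4. P0: load  L4  bus=[-]  L4: P0=E P1=I P2=I  mem[L4]=50
5. P1: store L5 := 65  bus=[BusRdX]  L5: P0=I P1=M P2=I  mem[L5]=0
6. P2: load  L5  bus=[BusRd,Flush]  L5: P0=I P1=S P2=S  mem[L5]=65
7. P1: store L4 := 32  bus=[BusRdX]  L4: P0=I P1=M P2=I  mem[L4]=50
8. P0: store L0 := 22  bus=[BusUpgr]  L0: P0=M P1=I P2=I  mem[L0]=0
9. P0: load  L6  bus=[BusRd]  L6: P0=E P1=I P2=I  mem[L6]=50
10. P2: load  L5  bus=[-]  L5: P0=I P1=S P2=S  mem[L5]=65
11. P2: store L0 := 20  bus=[BusRdX,Flush]  L0: P0=I P1=I P2=M  mem[L0]=22
12. P0: store L3 := 57  bus=[BusRdX]  L3: P0=M P1=I P2=I  mem[L3]=50
13. P1: store L0 := 11  bus=[BusRdX,Flush]  L0: P0=I P1=M P2=I  mem[L0]=20
14. P1: load  L4  bus=[-]  L4: P0=I P1=M P2=I  mem[L4]=50
15. P1: store L0 := 4  bus=[-]  L0: P0=I P1=M P2=I  mem[L0]=20
16. P2: load  L2  bus=[BusRd]  L2: P0=I P1=I P2=E  mem[L2]=60
17. P1: load  L6  bus=[BusRd]  L6: P0=S P1=S P2=I  mem[L6]=50
18. P2: load  L3  bus=[BusRd,Flush]  L3: P0=S P1=I P2=S  mem[L3]=57
19. P2: load  L2  bus=[-]  L2: P0=I P1=I P2=E  mem[L2]=60
20. P0: load  L1  bus=[BusRd]  L1: P0=E P1=I P2=I  mem[L1]=10
21. P1: store L2 := 69  bus=[BusRdX]  L2: P0=I P1=M P2=I  mem[L2]=60
22. P0: store L1 := 75  bus=[-]  L1: P0=M P1=I P2=I  mem[L1]=10
23. P2: load  L5  bus=[-]  L5: P0=I P1=S P2=S  mem[L5]=65
24. P1: store L6 := 8  bus=[BusUpgr]  L6: P0=I P1=M P2=I  mem[L6]=50
25. P2: load  L0  bus=[BusRd,Flush]  L0: P0=I P1=S P2=S  mem[L0]=4

state = I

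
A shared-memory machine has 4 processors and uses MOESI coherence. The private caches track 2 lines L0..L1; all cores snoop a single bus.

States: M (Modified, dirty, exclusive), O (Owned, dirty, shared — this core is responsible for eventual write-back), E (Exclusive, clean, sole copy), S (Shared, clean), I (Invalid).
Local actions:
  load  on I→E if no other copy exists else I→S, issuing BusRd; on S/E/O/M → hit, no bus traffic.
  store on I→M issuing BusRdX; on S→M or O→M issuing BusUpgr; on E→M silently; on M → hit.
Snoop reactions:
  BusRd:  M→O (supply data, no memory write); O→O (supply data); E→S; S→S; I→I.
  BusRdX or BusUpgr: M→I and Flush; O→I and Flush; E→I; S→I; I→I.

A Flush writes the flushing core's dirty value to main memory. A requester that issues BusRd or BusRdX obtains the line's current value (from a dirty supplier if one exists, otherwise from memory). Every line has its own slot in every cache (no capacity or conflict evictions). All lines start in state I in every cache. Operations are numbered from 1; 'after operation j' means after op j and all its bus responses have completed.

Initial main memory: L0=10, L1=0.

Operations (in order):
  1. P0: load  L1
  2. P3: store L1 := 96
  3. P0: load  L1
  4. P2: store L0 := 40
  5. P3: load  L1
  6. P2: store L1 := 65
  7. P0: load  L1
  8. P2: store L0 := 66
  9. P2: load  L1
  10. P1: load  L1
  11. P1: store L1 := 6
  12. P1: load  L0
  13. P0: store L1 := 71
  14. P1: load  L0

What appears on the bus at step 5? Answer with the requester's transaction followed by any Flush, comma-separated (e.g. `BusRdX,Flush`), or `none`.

[1] P0: load  L1 | P0:E(0), P1:I, P2:I, P3:I | bus: BusRd
[2] P3: store L1 := 96 | P0:I, P1:I, P2:I, P3:M(96) | bus: BusRdX
[3] P0: load  L1 | P0:S(96), P1:I, P2:I, P3:O(96) | bus: BusRd
[4] P2: store L0 := 40 | P0:I, P1:I, P2:M(40), P3:I | bus: BusRdX
[5] P3: load  L1 | P0:S(96), P1:I, P2:I, P3:O(96) | bus: none
[6] P2: store L1 := 65 | P0:I, P1:I, P2:M(65), P3:I | bus: BusRdX,Flush
[7] P0: load  L1 | P0:S(65), P1:I, P2:O(65), P3:I | bus: BusRd
[8] P2: store L0 := 66 | P0:I, P1:I, P2:M(66), P3:I | bus: none
[9] P2: load  L1 | P0:S(65), P1:I, P2:O(65), P3:I | bus: none
[10] P1: load  L1 | P0:S(65), P1:S(65), P2:O(65), P3:I | bus: BusRd
[11] P1: store L1 := 6 | P0:I, P1:M(6), P2:I, P3:I | bus: BusUpgr,Flush
[12] P1: load  L0 | P0:I, P1:S(66), P2:O(66), P3:I | bus: BusRd
[13] P0: store L1 := 71 | P0:M(71), P1:I, P2:I, P3:I | bus: BusRdX,Flush
[14] P1: load  L0 | P0:I, P1:S(66), P2:O(66), P3:I | bus: none

bus = none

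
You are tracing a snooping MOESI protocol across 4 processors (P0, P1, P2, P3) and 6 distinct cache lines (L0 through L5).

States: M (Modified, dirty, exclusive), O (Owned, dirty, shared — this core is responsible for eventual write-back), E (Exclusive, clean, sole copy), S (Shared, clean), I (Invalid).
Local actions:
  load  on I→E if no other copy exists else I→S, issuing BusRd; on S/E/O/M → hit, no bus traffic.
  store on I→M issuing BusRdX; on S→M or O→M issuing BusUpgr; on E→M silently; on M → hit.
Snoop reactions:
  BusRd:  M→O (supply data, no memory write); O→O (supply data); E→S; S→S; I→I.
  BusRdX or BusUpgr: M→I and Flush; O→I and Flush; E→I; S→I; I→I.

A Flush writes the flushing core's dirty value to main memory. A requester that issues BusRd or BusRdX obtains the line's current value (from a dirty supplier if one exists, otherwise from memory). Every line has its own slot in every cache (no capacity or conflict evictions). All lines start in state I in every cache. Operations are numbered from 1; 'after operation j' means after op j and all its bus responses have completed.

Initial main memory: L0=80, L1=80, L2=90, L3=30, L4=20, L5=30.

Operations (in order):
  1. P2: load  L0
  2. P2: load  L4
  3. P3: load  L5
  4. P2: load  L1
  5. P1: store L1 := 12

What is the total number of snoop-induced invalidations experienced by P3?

  op1 P2: load  L0 → I/I/E/I on L0; bus BusRd; mem=80
  op2 P2: load  L4 → I/I/E/I on L4; bus BusRd; mem=20
  op3 P3: load  L5 → I/I/I/E on L5; bus BusRd; mem=30
  op4 P2: load  L1 → I/I/E/I on L1; bus BusRd; mem=80
  op5 P1: store L1 := 12 → I/M/I/I on L1; bus BusRdX; mem=80

invalidations = 0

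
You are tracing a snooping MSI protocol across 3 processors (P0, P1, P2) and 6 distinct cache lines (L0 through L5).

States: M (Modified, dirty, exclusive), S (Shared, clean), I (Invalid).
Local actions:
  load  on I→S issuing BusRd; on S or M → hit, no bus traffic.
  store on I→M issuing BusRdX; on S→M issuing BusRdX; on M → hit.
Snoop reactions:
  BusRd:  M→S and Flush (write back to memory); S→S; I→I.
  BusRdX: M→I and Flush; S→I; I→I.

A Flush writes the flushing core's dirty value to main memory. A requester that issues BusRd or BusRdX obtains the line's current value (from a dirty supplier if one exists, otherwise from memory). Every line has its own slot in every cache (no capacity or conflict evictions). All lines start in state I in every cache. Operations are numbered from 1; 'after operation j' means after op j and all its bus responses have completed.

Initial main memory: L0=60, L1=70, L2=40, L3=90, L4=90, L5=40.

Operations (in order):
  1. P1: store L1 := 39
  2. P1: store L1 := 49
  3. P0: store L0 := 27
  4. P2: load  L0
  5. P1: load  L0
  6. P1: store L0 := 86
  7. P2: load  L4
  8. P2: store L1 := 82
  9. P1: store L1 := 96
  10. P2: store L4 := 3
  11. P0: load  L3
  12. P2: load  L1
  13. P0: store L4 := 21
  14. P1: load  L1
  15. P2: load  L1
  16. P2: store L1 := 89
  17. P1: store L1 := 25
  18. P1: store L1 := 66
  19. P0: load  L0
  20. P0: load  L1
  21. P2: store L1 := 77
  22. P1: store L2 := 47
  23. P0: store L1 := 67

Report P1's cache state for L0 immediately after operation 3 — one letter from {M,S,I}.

step 1: P1: store L1 := 39  ⟶  IMI  (L1)  txn=BusRdX  M[L1]=70
step 2: P1: store L1 := 49  ⟶  IMI  (L1)  txn=∅  M[L1]=70
step 3: P0: store L0 := 27  ⟶  MII  (L0)  txn=BusRdX  M[L0]=60
step 4: P2: load  L0  ⟶  SIS  (L0)  txn=BusRd+Flush  M[L0]=27
step 5: P1: load  L0  ⟶  SSS  (L0)  txn=BusRd  M[L0]=27
step 6: P1: store L0 := 86  ⟶  IMI  (L0)  txn=BusRdX  M[L0]=27
step 7: P2: load  L4  ⟶  IIS  (L4)  txn=BusRd  M[L4]=90
step 8: P2: store L1 := 82  ⟶  IIM  (L1)  txn=BusRdX+Flush  M[L1]=49
step 9: P1: store L1 := 96  ⟶  IMI  (L1)  txn=BusRdX+Flush  M[L1]=82
step 10: P2: store L4 := 3  ⟶  IIM  (L4)  txn=BusRdX  M[L4]=90
step 11: P0: load  L3  ⟶  SII  (L3)  txn=BusRd  M[L3]=90
step 12: P2: load  L1  ⟶  ISS  (L1)  txn=BusRd+Flush  M[L1]=96
step 13: P0: store L4 := 21  ⟶  MII  (L4)  txn=BusRdX+Flush  M[L4]=3
step 14: P1: load  L1  ⟶  ISS  (L1)  txn=∅  M[L1]=96
step 15: P2: load  L1  ⟶  ISS  (L1)  txn=∅  M[L1]=96
step 16: P2: store L1 := 89  ⟶  IIM  (L1)  txn=BusRdX  M[L1]=96
step 17: P1: store L1 := 25  ⟶  IMI  (L1)  txn=BusRdX+Flush  M[L1]=89
step 18: P1: store L1 := 66  ⟶  IMI  (L1)  txn=∅  M[L1]=89
step 19: P0: load  L0  ⟶  SSI  (L0)  txn=BusRd+Flush  M[L0]=86
step 20: P0: load  L1  ⟶  SSI  (L1)  txn=BusRd+Flush  M[L1]=66
step 21: P2: store L1 := 77  ⟶  IIM  (L1)  txn=BusRdX  M[L1]=66
step 22: P1: store L2 := 47  ⟶  IMI  (L2)  txn=BusRdX  M[L2]=40
step 23: P0: store L1 := 67  ⟶  MII  (L1)  txn=BusRdX+Flush  M[L1]=77

state = I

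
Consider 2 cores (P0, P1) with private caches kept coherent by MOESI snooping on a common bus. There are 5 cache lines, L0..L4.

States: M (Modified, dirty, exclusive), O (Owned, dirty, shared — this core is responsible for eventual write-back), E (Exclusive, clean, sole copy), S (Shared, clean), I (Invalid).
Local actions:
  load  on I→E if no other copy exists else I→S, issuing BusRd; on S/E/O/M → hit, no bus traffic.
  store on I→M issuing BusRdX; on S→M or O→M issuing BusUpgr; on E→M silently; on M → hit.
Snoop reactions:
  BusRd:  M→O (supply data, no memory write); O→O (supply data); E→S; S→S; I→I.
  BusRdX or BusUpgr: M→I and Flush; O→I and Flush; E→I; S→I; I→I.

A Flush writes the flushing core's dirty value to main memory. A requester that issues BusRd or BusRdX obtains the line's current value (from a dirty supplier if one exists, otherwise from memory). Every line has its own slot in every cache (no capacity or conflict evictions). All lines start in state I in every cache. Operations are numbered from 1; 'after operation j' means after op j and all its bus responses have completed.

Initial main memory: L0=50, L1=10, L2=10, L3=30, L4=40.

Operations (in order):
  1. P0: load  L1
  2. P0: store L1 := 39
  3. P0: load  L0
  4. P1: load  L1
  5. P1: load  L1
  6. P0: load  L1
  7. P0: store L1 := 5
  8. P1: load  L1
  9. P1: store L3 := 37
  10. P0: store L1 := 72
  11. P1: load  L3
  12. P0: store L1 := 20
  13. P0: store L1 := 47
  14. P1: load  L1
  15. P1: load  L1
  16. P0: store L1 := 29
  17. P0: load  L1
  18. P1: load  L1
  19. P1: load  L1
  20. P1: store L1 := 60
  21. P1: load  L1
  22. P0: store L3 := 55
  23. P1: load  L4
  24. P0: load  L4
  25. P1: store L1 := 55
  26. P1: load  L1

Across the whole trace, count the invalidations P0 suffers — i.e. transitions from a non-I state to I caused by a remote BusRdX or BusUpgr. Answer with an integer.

invalidations = 1

[1] P0: load  L1 | P0:E(10), P1:I | bus: BusRd
[2] P0: store L1 := 39 | P0:M(39), P1:I | bus: none
[3] P0: load  L0 | P0:E(50), P1:I | bus: BusRd
[4] P1: load  L1 | P0:O(39), P1:S(39) | bus: BusRd
[5] P1: load  L1 | P0:O(39), P1:S(39) | bus: none
[6] P0: load  L1 | P0:O(39), P1:S(39) | bus: none
[7] P0: store L1 := 5 | P0:M(5), P1:I | bus: BusUpgr
[8] P1: load  L1 | P0:O(5), P1:S(5) | bus: BusRd
[9] P1: store L3 := 37 | P0:I, P1:M(37) | bus: BusRdX
[10] P0: store L1 := 72 | P0:M(72), P1:I | bus: BusUpgr
[11] P1: load  L3 | P0:I, P1:M(37) | bus: none
[12] P0: store L1 := 20 | P0:M(20), P1:I | bus: none
[13] P0: store L1 := 47 | P0:M(47), P1:I | bus: none
[14] P1: load  L1 | P0:O(47), P1:S(47) | bus: BusRd
[15] P1: load  L1 | P0:O(47), P1:S(47) | bus: none
[16] P0: store L1 := 29 | P0:M(29), P1:I | bus: BusUpgr
[17] P0: load  L1 | P0:M(29), P1:I | bus: none
[18] P1: load  L1 | P0:O(29), P1:S(29) | bus: BusRd
[19] P1: load  L1 | P0:O(29), P1:S(29) | bus: none
[20] P1: store L1 := 60 | P0:I, P1:M(60) | bus: BusUpgr,Flush
[21] P1: load  L1 | P0:I, P1:M(60) | bus: none
[22] P0: store L3 := 55 | P0:M(55), P1:I | bus: BusRdX,Flush
[23] P1: load  L4 | P0:I, P1:E(40) | bus: BusRd
[24] P0: load  L4 | P0:S(40), P1:S(40) | bus: BusRd
[25] P1: store L1 := 55 | P0:I, P1:M(55) | bus: none
[26] P1: load  L1 | P0:I, P1:M(55) | bus: none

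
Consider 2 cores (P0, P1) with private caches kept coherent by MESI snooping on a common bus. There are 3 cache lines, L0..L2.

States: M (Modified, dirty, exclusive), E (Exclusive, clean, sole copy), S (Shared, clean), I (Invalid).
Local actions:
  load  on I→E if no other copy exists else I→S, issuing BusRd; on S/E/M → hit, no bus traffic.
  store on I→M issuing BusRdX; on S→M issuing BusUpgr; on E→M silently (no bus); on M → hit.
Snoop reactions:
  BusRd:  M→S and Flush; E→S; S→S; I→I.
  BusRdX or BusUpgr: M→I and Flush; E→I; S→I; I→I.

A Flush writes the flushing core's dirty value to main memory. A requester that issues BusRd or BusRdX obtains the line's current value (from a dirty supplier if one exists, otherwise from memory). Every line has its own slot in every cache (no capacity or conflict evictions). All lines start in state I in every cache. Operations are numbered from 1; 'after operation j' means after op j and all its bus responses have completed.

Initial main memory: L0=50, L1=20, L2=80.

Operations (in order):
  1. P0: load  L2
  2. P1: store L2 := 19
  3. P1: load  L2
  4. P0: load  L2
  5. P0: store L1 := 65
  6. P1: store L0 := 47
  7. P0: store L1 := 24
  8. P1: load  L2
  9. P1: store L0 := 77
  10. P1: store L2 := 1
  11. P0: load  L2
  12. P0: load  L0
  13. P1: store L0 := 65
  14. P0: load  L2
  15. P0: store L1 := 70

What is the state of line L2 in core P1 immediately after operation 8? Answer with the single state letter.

state = S

  op1 P0: load  L2 → E/I on L2; bus BusRd; mem=80
  op2 P1: store L2 := 19 → I/M on L2; bus BusRdX; mem=80
  op3 P1: load  L2 → I/M on L2; bus (none); mem=80
  op4 P0: load  L2 → S/S on L2; bus BusRd Flush; mem=19
  op5 P0: store L1 := 65 → M/I on L1; bus BusRdX; mem=20
  op6 P1: store L0 := 47 → I/M on L0; bus BusRdX; mem=50
  op7 P0: store L1 := 24 → M/I on L1; bus (none); mem=20
  op8 P1: load  L2 → S/S on L2; bus (none); mem=19
  op9 P1: store L0 := 77 → I/M on L0; bus (none); mem=50
  op10 P1: store L2 := 1 → I/M on L2; bus BusUpgr; mem=19
  op11 P0: load  L2 → S/S on L2; bus BusRd Flush; mem=1
  op12 P0: load  L0 → S/S on L0; bus BusRd Flush; mem=77
  op13 P1: store L0 := 65 → I/M on L0; bus BusUpgr; mem=77
  op14 P0: load  L2 → S/S on L2; bus (none); mem=1
  op15 P0: store L1 := 70 → M/I on L1; bus (none); mem=20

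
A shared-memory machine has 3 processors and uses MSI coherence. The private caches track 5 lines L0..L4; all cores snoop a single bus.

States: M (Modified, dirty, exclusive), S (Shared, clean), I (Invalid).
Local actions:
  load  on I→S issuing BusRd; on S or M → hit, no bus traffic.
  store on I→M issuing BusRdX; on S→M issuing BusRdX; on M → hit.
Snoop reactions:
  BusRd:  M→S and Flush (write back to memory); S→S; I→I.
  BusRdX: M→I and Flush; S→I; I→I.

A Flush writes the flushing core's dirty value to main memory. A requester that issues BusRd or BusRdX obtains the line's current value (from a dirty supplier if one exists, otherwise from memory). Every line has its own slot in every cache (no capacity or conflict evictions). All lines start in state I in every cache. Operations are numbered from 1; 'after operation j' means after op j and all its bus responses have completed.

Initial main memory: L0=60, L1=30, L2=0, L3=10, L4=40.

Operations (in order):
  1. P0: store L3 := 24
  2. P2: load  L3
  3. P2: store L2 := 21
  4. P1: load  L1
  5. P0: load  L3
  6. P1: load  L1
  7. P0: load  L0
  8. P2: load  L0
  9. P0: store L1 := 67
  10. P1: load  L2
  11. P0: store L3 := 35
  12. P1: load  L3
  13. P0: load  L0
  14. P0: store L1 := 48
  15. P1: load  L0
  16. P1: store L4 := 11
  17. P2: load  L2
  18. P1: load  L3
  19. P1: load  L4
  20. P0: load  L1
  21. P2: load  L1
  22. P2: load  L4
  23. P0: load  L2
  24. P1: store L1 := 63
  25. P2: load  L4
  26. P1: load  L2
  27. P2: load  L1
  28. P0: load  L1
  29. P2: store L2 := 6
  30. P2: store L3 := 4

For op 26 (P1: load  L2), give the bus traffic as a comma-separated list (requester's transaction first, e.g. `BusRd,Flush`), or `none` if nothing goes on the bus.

bus = none

1. P0: store L3 := 24  bus=[BusRdX]  L3: P0=M P1=I P2=I  mem[L3]=10
2. P2: load  L3  bus=[BusRd,Flush]  L3: P0=S P1=I P2=S  mem[L3]=24
3. P2: store L2 := 21  bus=[BusRdX]  L2: P0=I P1=I P2=M  mem[L2]=0
4. P1: load  L1  bus=[BusRd]  L1: P0=I P1=S P2=I  mem[L1]=30
5. P0: load  L3  bus=[-]  L3: P0=S P1=I P2=S  mem[L3]=24
6. P1: load  L1  bus=[-]  L1: P0=I P1=S P2=I  mem[L1]=30
7. P0: load  L0  bus=[BusRd]  L0: P0=S P1=I P2=I  mem[L0]=60
8. P2: load  L0  bus=[BusRd]  L0: P0=S P1=I P2=S  mem[L0]=60
9. P0: store L1 := 67  bus=[BusRdX]  L1: P0=M P1=I P2=I  mem[L1]=30
10. P1: load  L2  bus=[BusRd,Flush]  L2: P0=I P1=S P2=S  mem[L2]=21
11. P0: store L3 := 35  bus=[BusRdX]  L3: P0=M P1=I P2=I  mem[L3]=24
12. P1: load  L3  bus=[BusRd,Flush]  L3: P0=S P1=S P2=I  mem[L3]=35
13. P0: load  L0  bus=[-]  L0: P0=S P1=I P2=S  mem[L0]=60
14. P0: store L1 := 48  bus=[-]  L1: P0=M P1=I P2=I  mem[L1]=30
15. P1: load  L0  bus=[BusRd]  L0: P0=S P1=S P2=S  mem[L0]=60
16. P1: store L4 := 11  bus=[BusRdX]  L4: P0=I P1=M P2=I  mem[L4]=40
17. P2: load  L2  bus=[-]  L2: P0=I P1=S P2=S  mem[L2]=21
18. P1: load  L3  bus=[-]  L3: P0=S P1=S P2=I  mem[L3]=35
19. P1: load  L4  bus=[-]  L4: P0=I P1=M P2=I  mem[L4]=40
20. P0: load  L1  bus=[-]  L1: P0=M P1=I P2=I  mem[L1]=30
21. P2: load  L1  bus=[BusRd,Flush]  L1: P0=S P1=I P2=S  mem[L1]=48
22. P2: load  L4  bus=[BusRd,Flush]  L4: P0=I P1=S P2=S  mem[L4]=11
23. P0: load  L2  bus=[BusRd]  L2: P0=S P1=S P2=S  mem[L2]=21
24. P1: store L1 := 63  bus=[BusRdX]  L1: P0=I P1=M P2=I  mem[L1]=48
25. P2: load  L4  bus=[-]  L4: P0=I P1=S P2=S  mem[L4]=11
26. P1: load  L2  bus=[-]  L2: P0=S P1=S P2=S  mem[L2]=21
27. P2: load  L1  bus=[BusRd,Flush]  L1: P0=I P1=S P2=S  mem[L1]=63
28. P0: load  L1  bus=[BusRd]  L1: P0=S P1=S P2=S  mem[L1]=63
29. P2: store L2 := 6  bus=[BusRdX]  L2: P0=I P1=I P2=M  mem[L2]=21
30. P2: store L3 := 4  bus=[BusRdX]  L3: P0=I P1=I P2=M  mem[L3]=35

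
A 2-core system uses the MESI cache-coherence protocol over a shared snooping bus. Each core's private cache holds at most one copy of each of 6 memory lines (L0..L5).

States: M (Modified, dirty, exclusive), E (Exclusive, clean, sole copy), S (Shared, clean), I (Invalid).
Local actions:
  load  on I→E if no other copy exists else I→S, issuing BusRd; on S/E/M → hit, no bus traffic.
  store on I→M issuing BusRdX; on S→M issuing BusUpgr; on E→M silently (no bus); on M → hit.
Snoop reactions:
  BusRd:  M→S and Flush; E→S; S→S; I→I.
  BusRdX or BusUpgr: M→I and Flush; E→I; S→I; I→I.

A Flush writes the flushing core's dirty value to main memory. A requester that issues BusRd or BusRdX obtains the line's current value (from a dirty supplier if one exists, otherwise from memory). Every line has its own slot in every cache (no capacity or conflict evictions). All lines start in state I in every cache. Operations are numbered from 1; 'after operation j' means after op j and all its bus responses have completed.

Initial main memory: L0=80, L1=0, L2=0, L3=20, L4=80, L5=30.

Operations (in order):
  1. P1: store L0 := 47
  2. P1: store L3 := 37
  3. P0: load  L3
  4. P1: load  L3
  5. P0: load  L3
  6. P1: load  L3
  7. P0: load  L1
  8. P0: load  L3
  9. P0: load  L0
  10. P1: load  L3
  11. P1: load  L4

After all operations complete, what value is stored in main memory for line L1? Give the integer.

[1] P1: store L0 := 47 | P0:I, P1:M(47) | bus: BusRdX
[2] P1: store L3 := 37 | P0:I, P1:M(37) | bus: BusRdX
[3] P0: load  L3 | P0:S(37), P1:S(37) | bus: BusRd,Flush
[4] P1: load  L3 | P0:S(37), P1:S(37) | bus: none
[5] P0: load  L3 | P0:S(37), P1:S(37) | bus: none
[6] P1: load  L3 | P0:S(37), P1:S(37) | bus: none
[7] P0: load  L1 | P0:E(0), P1:I | bus: BusRd
[8] P0: load  L3 | P0:S(37), P1:S(37) | bus: none
[9] P0: load  L0 | P0:S(47), P1:S(47) | bus: BusRd,Flush
[10] P1: load  L3 | P0:S(37), P1:S(37) | bus: none
[11] P1: load  L4 | P0:I, P1:E(80) | bus: BusRd

memory[L1] = 0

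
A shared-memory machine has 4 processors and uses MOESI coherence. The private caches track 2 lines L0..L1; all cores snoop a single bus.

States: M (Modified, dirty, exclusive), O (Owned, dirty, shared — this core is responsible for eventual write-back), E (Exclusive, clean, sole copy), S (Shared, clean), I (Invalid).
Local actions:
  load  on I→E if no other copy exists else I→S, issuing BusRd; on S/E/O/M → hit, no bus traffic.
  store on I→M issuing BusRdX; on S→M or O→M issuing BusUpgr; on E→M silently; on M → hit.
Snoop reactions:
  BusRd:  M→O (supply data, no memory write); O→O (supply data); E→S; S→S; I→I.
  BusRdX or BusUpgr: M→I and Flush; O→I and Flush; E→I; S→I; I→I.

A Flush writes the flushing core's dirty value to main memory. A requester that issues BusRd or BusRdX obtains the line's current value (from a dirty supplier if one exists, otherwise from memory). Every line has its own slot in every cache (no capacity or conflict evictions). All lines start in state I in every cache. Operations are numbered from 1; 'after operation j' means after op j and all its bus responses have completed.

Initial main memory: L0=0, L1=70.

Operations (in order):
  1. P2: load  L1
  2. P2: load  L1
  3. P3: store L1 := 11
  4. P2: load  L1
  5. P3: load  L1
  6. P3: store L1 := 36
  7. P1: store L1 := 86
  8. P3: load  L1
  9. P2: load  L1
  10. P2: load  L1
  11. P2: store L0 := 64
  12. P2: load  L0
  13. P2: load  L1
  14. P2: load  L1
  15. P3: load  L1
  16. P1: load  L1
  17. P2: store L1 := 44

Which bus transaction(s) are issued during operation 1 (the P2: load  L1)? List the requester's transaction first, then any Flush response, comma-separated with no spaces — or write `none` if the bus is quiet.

bus = BusRd

step 1: P2: load  L1  ⟶  IIEI  (L1)  txn=BusRd  M[L1]=70
step 2: P2: load  L1  ⟶  IIEI  (L1)  txn=∅  M[L1]=70
step 3: P3: store L1 := 11  ⟶  IIIM  (L1)  txn=BusRdX  M[L1]=70
step 4: P2: load  L1  ⟶  IISO  (L1)  txn=BusRd  M[L1]=70
step 5: P3: load  L1  ⟶  IISO  (L1)  txn=∅  M[L1]=70
step 6: P3: store L1 := 36  ⟶  IIIM  (L1)  txn=BusUpgr  M[L1]=70
step 7: P1: store L1 := 86  ⟶  IMII  (L1)  txn=BusRdX+Flush  M[L1]=36
step 8: P3: load  L1  ⟶  IOIS  (L1)  txn=BusRd  M[L1]=36
step 9: P2: load  L1  ⟶  IOSS  (L1)  txn=BusRd  M[L1]=36
step 10: P2: load  L1  ⟶  IOSS  (L1)  txn=∅  M[L1]=36
step 11: P2: store L0 := 64  ⟶  IIMI  (L0)  txn=BusRdX  M[L0]=0
step 12: P2: load  L0  ⟶  IIMI  (L0)  txn=∅  M[L0]=0
step 13: P2: load  L1  ⟶  IOSS  (L1)  txn=∅  M[L1]=36
step 14: P2: load  L1  ⟶  IOSS  (L1)  txn=∅  M[L1]=36
step 15: P3: load  L1  ⟶  IOSS  (L1)  txn=∅  M[L1]=36
step 16: P1: load  L1  ⟶  IOSS  (L1)  txn=∅  M[L1]=36
step 17: P2: store L1 := 44  ⟶  IIMI  (L1)  txn=BusUpgr+Flush  M[L1]=86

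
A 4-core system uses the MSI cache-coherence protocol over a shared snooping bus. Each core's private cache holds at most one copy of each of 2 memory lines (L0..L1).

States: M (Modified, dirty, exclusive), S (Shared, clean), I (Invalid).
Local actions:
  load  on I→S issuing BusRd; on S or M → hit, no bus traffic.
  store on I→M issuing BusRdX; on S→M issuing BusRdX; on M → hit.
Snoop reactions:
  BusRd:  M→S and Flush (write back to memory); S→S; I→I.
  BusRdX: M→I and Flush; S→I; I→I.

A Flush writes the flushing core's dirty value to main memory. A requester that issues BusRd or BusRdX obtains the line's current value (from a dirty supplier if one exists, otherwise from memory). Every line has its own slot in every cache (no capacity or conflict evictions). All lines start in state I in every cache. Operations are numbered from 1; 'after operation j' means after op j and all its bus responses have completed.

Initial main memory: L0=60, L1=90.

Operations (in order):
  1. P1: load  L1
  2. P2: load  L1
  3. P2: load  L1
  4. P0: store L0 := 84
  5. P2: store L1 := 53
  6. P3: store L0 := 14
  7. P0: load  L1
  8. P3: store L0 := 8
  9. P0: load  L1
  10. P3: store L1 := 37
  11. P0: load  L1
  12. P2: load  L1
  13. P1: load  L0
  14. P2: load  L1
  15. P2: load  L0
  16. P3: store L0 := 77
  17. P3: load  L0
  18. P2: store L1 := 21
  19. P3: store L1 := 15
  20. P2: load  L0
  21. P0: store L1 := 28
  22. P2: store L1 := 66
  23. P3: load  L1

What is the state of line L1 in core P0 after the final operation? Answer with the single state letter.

[1] P1: load  L1 | P0:I, P1:S(90), P2:I, P3:I | bus: BusRd
[2] P2: load  L1 | P0:I, P1:S(90), P2:S(90), P3:I | bus: BusRd
[3] P2: load  L1 | P0:I, P1:S(90), P2:S(90), P3:I | bus: none
[4] P0: store L0 := 84 | P0:M(84), P1:I, P2:I, P3:I | bus: BusRdX
[5] P2: store L1 := 53 | P0:I, P1:I, P2:M(53), P3:I | bus: BusRdX
[6] P3: store L0 := 14 | P0:I, P1:I, P2:I, P3:M(14) | bus: BusRdX,Flush
[7] P0: load  L1 | P0:S(53), P1:I, P2:S(53), P3:I | bus: BusRd,Flush
[8] P3: store L0 := 8 | P0:I, P1:I, P2:I, P3:M(8) | bus: none
[9] P0: load  L1 | P0:S(53), P1:I, P2:S(53), P3:I | bus: none
[10] P3: store L1 := 37 | P0:I, P1:I, P2:I, P3:M(37) | bus: BusRdX
[11] P0: load  L1 | P0:S(37), P1:I, P2:I, P3:S(37) | bus: BusRd,Flush
[12] P2: load  L1 | P0:S(37), P1:I, P2:S(37), P3:S(37) | bus: BusRd
[13] P1: load  L0 | P0:I, P1:S(8), P2:I, P3:S(8) | bus: BusRd,Flush
[14] P2: load  L1 | P0:S(37), P1:I, P2:S(37), P3:S(37) | bus: none
[15] P2: load  L0 | P0:I, P1:S(8), P2:S(8), P3:S(8) | bus: BusRd
[16] P3: store L0 := 77 | P0:I, P1:I, P2:I, P3:M(77) | bus: BusRdX
[17] P3: load  L0 | P0:I, P1:I, P2:I, P3:M(77) | bus: none
[18] P2: store L1 := 21 | P0:I, P1:I, P2:M(21), P3:I | bus: BusRdX
[19] P3: store L1 := 15 | P0:I, P1:I, P2:I, P3:M(15) | bus: BusRdX,Flush
[20] P2: load  L0 | P0:I, P1:I, P2:S(77), P3:S(77) | bus: BusRd,Flush
[21] P0: store L1 := 28 | P0:M(28), P1:I, P2:I, P3:I | bus: BusRdX,Flush
[22] P2: store L1 := 66 | P0:I, P1:I, P2:M(66), P3:I | bus: BusRdX,Flush
[23] P3: load  L1 | P0:I, P1:I, P2:S(66), P3:S(66) | bus: BusRd,Flush

state = I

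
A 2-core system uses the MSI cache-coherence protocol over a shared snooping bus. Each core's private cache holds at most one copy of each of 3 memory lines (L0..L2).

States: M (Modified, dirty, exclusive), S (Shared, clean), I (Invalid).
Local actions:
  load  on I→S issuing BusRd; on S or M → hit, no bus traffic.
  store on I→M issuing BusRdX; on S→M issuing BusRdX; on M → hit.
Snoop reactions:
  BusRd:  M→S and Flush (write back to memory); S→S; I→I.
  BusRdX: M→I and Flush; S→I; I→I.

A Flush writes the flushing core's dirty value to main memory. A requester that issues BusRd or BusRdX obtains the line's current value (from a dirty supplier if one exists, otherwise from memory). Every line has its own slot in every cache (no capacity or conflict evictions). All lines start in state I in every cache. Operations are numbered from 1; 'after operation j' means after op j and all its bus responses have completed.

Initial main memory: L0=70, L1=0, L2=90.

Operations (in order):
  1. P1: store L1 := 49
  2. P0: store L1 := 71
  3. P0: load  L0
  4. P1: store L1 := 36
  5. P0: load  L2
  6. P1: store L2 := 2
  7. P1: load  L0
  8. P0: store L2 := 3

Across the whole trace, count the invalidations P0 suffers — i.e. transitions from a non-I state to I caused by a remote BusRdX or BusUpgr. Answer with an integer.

step 1: P1: store L1 := 49  ⟶  IM  (L1)  txn=BusRdX  M[L1]=0
step 2: P0: store L1 := 71  ⟶  MI  (L1)  txn=BusRdX+Flush  M[L1]=49
step 3: P0: load  L0  ⟶  SI  (L0)  txn=BusRd  M[L0]=70
step 4: P1: store L1 := 36  ⟶  IM  (L1)  txn=BusRdX+Flush  M[L1]=71
step 5: P0: load  L2  ⟶  SI  (L2)  txn=BusRd  M[L2]=90
step 6: P1: store L2 := 2  ⟶  IM  (L2)  txn=BusRdX  M[L2]=90
step 7: P1: load  L0  ⟶  SS  (L0)  txn=BusRd  M[L0]=70
step 8: P0: store L2 := 3  ⟶  MI  (L2)  txn=BusRdX+Flush  M[L2]=2

invalidations = 2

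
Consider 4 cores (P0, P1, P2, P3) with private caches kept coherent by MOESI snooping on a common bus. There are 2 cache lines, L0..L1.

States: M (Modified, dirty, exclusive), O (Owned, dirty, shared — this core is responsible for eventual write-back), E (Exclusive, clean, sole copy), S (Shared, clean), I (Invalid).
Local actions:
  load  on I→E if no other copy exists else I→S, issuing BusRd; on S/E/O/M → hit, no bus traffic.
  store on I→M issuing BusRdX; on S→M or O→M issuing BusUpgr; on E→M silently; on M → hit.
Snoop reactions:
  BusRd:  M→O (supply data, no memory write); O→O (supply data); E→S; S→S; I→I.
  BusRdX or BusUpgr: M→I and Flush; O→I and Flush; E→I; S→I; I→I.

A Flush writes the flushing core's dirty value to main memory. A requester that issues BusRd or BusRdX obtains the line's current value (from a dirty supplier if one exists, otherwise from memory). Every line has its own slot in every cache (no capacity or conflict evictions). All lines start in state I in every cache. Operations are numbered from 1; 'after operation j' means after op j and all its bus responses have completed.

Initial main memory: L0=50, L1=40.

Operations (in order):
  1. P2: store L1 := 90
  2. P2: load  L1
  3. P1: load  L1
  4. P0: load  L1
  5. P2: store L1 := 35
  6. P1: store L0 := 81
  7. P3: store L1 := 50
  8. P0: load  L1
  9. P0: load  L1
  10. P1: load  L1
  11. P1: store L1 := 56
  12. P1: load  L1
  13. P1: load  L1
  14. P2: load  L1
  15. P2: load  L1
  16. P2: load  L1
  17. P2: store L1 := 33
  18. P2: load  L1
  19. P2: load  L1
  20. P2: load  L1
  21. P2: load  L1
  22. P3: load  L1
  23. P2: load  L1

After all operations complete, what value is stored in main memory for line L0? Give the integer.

memory[L0] = 50

[1] P2: store L1 := 90 | P0:I, P1:I, P2:M(90), P3:I | bus: BusRdX
[2] P2: load  L1 | P0:I, P1:I, P2:M(90), P3:I | bus: none
[3] P1: load  L1 | P0:I, P1:S(90), P2:O(90), P3:I | bus: BusRd
[4] P0: load  L1 | P0:S(90), P1:S(90), P2:O(90), P3:I | bus: BusRd
[5] P2: store L1 := 35 | P0:I, P1:I, P2:M(35), P3:I | bus: BusUpgr
[6] P1: store L0 := 81 | P0:I, P1:M(81), P2:I, P3:I | bus: BusRdX
[7] P3: store L1 := 50 | P0:I, P1:I, P2:I, P3:M(50) | bus: BusRdX,Flush
[8] P0: load  L1 | P0:S(50), P1:I, P2:I, P3:O(50) | bus: BusRd
[9] P0: load  L1 | P0:S(50), P1:I, P2:I, P3:O(50) | bus: none
[10] P1: load  L1 | P0:S(50), P1:S(50), P2:I, P3:O(50) | bus: BusRd
[11] P1: store L1 := 56 | P0:I, P1:M(56), P2:I, P3:I | bus: BusUpgr,Flush
[12] P1: load  L1 | P0:I, P1:M(56), P2:I, P3:I | bus: none
[13] P1: load  L1 | P0:I, P1:M(56), P2:I, P3:I | bus: none
[14] P2: load  L1 | P0:I, P1:O(56), P2:S(56), P3:I | bus: BusRd
[15] P2: load  L1 | P0:I, P1:O(56), P2:S(56), P3:I | bus: none
[16] P2: load  L1 | P0:I, P1:O(56), P2:S(56), P3:I | bus: none
[17] P2: store L1 := 33 | P0:I, P1:I, P2:M(33), P3:I | bus: BusUpgr,Flush
[18] P2: load  L1 | P0:I, P1:I, P2:M(33), P3:I | bus: none
[19] P2: load  L1 | P0:I, P1:I, P2:M(33), P3:I | bus: none
[20] P2: load  L1 | P0:I, P1:I, P2:M(33), P3:I | bus: none
[21] P2: load  L1 | P0:I, P1:I, P2:M(33), P3:I | bus: none
[22] P3: load  L1 | P0:I, P1:I, P2:O(33), P3:S(33) | bus: BusRd
[23] P2: load  L1 | P0:I, P1:I, P2:O(33), P3:S(33) | bus: none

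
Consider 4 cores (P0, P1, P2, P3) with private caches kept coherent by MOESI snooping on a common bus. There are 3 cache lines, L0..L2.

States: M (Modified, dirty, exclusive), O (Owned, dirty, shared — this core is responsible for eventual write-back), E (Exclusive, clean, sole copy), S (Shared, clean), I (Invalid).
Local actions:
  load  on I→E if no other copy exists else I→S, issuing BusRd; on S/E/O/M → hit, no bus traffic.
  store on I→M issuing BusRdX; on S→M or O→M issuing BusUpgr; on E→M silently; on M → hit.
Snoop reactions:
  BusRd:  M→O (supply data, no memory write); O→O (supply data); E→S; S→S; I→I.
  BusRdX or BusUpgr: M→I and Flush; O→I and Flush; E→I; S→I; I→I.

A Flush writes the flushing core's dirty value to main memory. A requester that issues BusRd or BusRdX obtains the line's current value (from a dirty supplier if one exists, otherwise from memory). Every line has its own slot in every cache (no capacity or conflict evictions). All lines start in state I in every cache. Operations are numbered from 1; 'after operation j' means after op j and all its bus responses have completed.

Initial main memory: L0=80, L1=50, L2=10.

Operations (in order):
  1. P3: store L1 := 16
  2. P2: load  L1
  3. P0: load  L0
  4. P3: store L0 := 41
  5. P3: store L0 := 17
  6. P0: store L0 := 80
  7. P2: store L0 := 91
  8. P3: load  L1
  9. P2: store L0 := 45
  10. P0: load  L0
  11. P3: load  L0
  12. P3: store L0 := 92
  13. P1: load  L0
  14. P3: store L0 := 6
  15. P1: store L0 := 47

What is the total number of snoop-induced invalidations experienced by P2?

invalidations = 1

  op1 P3: store L1 := 16 → I/I/I/M on L1; bus BusRdX; mem=50
  op2 P2: load  L1 → I/I/S/O on L1; bus BusRd; mem=50
  op3 P0: load  L0 → E/I/I/I on L0; bus BusRd; mem=80
  op4 P3: store L0 := 41 → I/I/I/M on L0; bus BusRdX; mem=80
  op5 P3: store L0 := 17 → I/I/I/M on L0; bus (none); mem=80
  op6 P0: store L0 := 80 → M/I/I/I on L0; bus BusRdX Flush; mem=17
  op7 P2: store L0 := 91 → I/I/M/I on L0; bus BusRdX Flush; mem=80
  op8 P3: load  L1 → I/I/S/O on L1; bus (none); mem=50
  op9 P2: store L0 := 45 → I/I/M/I on L0; bus (none); mem=80
  op10 P0: load  L0 → S/I/O/I on L0; bus BusRd; mem=80
  op11 P3: load  L0 → S/I/O/S on L0; bus BusRd; mem=80
  op12 P3: store L0 := 92 → I/I/I/M on L0; bus BusUpgr Flush; mem=45
  op13 P1: load  L0 → I/S/I/O on L0; bus BusRd; mem=45
  op14 P3: store L0 := 6 → I/I/I/M on L0; bus BusUpgr; mem=45
  op15 P1: store L0 := 47 → I/M/I/I on L0; bus BusRdX Flush; mem=6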